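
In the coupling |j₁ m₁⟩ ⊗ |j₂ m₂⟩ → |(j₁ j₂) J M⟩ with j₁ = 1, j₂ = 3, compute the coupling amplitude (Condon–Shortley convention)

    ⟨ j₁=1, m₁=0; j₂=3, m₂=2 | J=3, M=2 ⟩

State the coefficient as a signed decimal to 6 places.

√[7·1!1!5!/8! · 1!1!5!1!5!1!] = √(300)
  +(−1)^0/∏(0,1,1,5,0,0)! = 1/120  (running 1/120)
  +(−1)^1/∏(1,0,0,4,1,1)! = -1/24  (running -1/30)
⟨..|..⟩ = √(300)·(-1/30) = -0.577350

-0.577350  (= −√(1/3))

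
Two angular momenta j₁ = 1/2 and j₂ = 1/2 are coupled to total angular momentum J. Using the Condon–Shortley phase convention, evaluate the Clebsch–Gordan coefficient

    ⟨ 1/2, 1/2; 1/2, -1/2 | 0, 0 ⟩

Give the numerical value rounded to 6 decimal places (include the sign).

√[1·1!0!0!/2! · 1!0!0!1!0!0!] = √(1/2)
  +(−1)^0/∏(0,1,0,0,0,0)! = 1  (running 1)
⟨..|..⟩ = √(1/2)·(1) = +0.707107

+√(1/2) ≈ +0.707107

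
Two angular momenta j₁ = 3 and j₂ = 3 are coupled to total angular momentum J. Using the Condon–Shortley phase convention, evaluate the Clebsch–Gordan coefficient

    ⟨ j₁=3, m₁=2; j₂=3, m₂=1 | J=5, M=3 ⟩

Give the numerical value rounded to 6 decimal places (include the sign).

√[11·1!5!5!/12! · 5!1!4!2!8!2!] = √(153600)
  +(−1)^0/∏(0,1,1,4,4,1)! = 1/576  (running 1/576)
  +(−1)^1/∏(1,0,0,3,5,2)! = -1/1440  (running 1/960)
⟨..|..⟩ = √(153600)·(1/960) = +0.408248

+√(1/6) = +0.408248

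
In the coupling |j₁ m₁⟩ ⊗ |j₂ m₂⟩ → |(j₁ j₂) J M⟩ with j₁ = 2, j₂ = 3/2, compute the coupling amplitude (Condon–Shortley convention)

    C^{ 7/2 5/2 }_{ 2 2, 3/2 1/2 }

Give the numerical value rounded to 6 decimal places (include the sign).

+0.654654

j₁+j₂−J=0  J+j₁−j₂=4  J−j₁+j₂=3  j₁+j₂+J+1=8
(j₁±m₁, j₂±m₂, J±M) = (4,0,2,1,6,1)
P² = 6912/7
sum k=0..0:
  [0] +1/48 = 1/48
S = 1/48
C² = P²·S² = 3/7 ; C = +0.654654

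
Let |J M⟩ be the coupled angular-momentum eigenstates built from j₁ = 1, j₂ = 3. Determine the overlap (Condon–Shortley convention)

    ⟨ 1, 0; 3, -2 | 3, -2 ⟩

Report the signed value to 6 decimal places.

+√(1/3) ≈ +0.577350

√[7·1!1!5!/8! · 1!1!1!5!1!5!] = √(300)
  +(−1)^0/∏(0,1,1,1,0,4)! = 1/24  (running 1/24)
  +(−1)^1/∏(1,0,0,0,1,5)! = -1/120  (running 1/30)
⟨..|..⟩ = √(300)·(1/30) = +0.577350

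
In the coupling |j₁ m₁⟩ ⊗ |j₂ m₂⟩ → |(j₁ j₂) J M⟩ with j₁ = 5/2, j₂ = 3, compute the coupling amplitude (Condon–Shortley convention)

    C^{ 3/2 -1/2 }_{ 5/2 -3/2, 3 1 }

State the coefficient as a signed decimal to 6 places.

−√(7/30) ≈ -0.483046

j₁+j₂−J=4  J+j₁−j₂=1  J−j₁+j₂=2  j₁+j₂+J+1=8
(j₁±m₁, j₂±m₂, J±M) = (1,4,4,2,1,2)
P² = 384/35
sum k=3..4:
  [3] −1/6 = -1/6
  [4] +1/48 = 1/48
S = -7/48
C² = P²·S² = 7/30 ; C = -0.483046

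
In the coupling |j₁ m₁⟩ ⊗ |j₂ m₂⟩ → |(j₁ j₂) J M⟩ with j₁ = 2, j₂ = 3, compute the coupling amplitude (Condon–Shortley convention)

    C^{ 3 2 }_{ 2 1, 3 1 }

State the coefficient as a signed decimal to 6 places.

-0.500000

√[7·2!2!4!/9! · 3!1!4!2!5!1!] = √(64)
  +(−1)^0/∏(0,2,1,4,1,0)! = 1/48  (running 1/48)
  +(−1)^1/∏(1,1,0,3,2,1)! = -1/12  (running -1/16)
⟨..|..⟩ = √(64)·(-1/16) = -0.500000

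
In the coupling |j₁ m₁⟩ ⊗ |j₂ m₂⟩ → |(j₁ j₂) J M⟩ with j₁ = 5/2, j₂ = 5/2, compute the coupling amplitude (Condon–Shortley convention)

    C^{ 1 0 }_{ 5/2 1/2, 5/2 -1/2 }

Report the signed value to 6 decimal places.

+0.119523

√[3·4!1!1!/7! · 3!2!2!3!1!1!] = √(72/35)
  +(−1)^1/∏(1,3,1,1,0,0)! = -1/6  (running -1/6)
  +(−1)^2/∏(2,2,0,0,1,1)! = 1/4  (running 1/12)
⟨..|..⟩ = √(72/35)·(1/12) = +0.119523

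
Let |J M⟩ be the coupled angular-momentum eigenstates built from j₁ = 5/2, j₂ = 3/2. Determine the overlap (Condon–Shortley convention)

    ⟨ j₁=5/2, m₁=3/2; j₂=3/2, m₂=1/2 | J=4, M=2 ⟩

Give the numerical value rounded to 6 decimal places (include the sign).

+√(15/28) = +0.731925

√[9·0!5!3!/9! · 4!1!2!1!6!2!] = √(8640/7)
  +(−1)^0/∏(0,0,1,2,4,1)! = 1/48  (running 1/48)
⟨..|..⟩ = √(8640/7)·(1/48) = +0.731925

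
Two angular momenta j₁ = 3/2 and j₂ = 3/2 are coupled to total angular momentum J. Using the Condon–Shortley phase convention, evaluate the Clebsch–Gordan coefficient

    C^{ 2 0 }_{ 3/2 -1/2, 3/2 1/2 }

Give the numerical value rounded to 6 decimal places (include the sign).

√[5·1!2!2!/6! · 1!2!2!1!2!2!] = √(4/9)
  +(−1)^0/∏(0,1,2,2,0,0)! = 1/4  (running 1/4)
  +(−1)^1/∏(1,0,1,1,1,1)! = -1  (running -3/4)
⟨..|..⟩ = √(4/9)·(-3/4) = -0.500000

−√(1/4) ≈ -0.500000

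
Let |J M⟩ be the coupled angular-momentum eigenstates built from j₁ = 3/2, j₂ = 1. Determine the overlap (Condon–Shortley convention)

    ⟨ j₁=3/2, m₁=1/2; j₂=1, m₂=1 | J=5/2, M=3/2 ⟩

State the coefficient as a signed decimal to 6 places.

+√(3/5) ≈ +0.774597

j₁+j₂−J=0  J+j₁−j₂=3  J−j₁+j₂=2  j₁+j₂+J+1=6
(j₁±m₁, j₂±m₂, J±M) = (2,1,2,0,4,1)
P² = 48/5
sum k=0..0:
  [0] +1/4 = 1/4
S = 1/4
C² = P²·S² = 3/5 ; C = +0.774597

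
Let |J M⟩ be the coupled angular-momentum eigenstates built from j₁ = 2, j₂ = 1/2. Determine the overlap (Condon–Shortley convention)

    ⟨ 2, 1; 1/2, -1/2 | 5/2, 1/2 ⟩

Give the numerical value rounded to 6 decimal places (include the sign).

triangle: 0!·4!·1!/6! = 24/720
(j±m)!: 3!·1!·0!·1!·3!·2! = 72
prefactor² = (2J+1)·Δ·N² = 72/5
  k=0: +1/(0!·0!·1!·0!·3!·1!) = 1/6
Σ = 1/6  ⇒  CG² = 72/5·1/6² = 2/5
CG = +√(2/5) = +0.632456

+0.632456  (= +√(2/5))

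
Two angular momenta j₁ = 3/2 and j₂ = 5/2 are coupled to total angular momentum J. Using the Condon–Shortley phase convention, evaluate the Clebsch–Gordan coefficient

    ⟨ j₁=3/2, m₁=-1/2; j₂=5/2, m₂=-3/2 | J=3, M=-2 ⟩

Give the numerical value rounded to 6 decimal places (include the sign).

+√(1/12) = +0.288675

triangle: 1!×2!×4!/8! = 48/40320
(j±m)!: 1!×2!×1!×4!×1!×5! = 5760
prefactor² = (2J+1)×Δ×N² = 48
  k=0: +1/(0!×1!×2!×1!×0!×3!) = 1/12
  k=1: −1/(1!×0!×1!×0!×1!×4!) = -1/24
Σ = 1/24  ⇒  CG² = 48×1/24² = 1/12
CG = +√(1/12) = +0.288675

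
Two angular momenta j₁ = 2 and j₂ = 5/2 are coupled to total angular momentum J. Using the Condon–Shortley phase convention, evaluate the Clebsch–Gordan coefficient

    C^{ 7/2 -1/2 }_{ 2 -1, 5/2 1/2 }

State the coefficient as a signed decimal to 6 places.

triangle: 1!*3!*4!/9! = 144/362880
(j±m)!: 1!*3!*3!*2!*3!*4! = 10368
prefactor² = (2J+1)*Δ*N² = 1152/35
  k=0: +1/(0!*1!*3!*3!*0!*1!) = 1/36
  k=1: −1/(1!*0!*2!*2!*1!*2!) = -1/8
Σ = -7/72  ⇒  CG² = 1152/35*(-7/72)² = 14/45
CG = −√(14/45) = -0.557773

-0.557773  (= −√(14/45))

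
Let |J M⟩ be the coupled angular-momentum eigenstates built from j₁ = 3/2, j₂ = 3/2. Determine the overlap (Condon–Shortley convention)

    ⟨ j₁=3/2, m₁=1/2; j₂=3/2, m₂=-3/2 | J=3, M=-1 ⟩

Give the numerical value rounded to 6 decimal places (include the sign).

+0.447214  (= +√(1/5))

triangle: 0!*3!*3!/7! = 36/5040
(j±m)!: 2!*1!*0!*3!*2!*4! = 576
prefactor² = (2J+1)*Δ*N² = 144/5
  k=0: +1/(0!*0!*1!*0!*2!*3!) = 1/12
Σ = 1/12  ⇒  CG² = 144/5*1/12² = 1/5
CG = +√(1/5) = +0.447214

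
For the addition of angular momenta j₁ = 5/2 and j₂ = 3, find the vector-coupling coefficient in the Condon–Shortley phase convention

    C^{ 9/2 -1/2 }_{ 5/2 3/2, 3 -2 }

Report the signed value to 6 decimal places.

+√(361/1386) ≈ +0.510355

√[10·1!4!5!/11! · 4!1!1!5!4!5!] = √(460800/77)
  +(−1)^0/∏(0,1,1,1,3,4)! = 1/144  (running 1/144)
  +(−1)^1/∏(1,0,0,0,4,5)! = -1/2880  (running 19/2880)
⟨..|..⟩ = √(460800/77)·(19/2880) = +0.510355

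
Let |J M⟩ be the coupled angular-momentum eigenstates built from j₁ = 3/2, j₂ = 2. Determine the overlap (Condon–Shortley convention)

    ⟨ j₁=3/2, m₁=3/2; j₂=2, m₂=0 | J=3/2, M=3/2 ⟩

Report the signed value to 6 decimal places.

+√(1/5) = +0.447214

triangle: 2!·1!·2!/6! = 4/720
(j±m)!: 3!·0!·2!·2!·3!·0! = 144
prefactor² = (2J+1)·Δ·N² = 16/5
  k=0: +1/(0!·2!·0!·2!·1!·0!) = 1/4
Σ = 1/4  ⇒  CG² = 16/5·1/4² = 1/5
CG = +√(1/5) = +0.447214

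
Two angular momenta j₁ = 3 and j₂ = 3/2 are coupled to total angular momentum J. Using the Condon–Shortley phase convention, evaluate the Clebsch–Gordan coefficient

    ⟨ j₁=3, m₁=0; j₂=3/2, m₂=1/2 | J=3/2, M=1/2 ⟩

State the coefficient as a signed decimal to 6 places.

√[4·3!3!0!/7! · 3!3!2!1!2!1!] = √(144/35)
  +(−1)^2/∏(2,1,1,0,2,0)! = 1/4  (running 1/4)
⟨..|..⟩ = √(144/35)·(1/4) = +0.507093

+0.507093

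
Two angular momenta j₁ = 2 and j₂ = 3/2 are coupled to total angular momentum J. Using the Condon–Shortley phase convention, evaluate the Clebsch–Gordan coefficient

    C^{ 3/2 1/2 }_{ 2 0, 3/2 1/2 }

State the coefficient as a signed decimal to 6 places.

j₁+j₂−J=2  J+j₁−j₂=2  J−j₁+j₂=1  j₁+j₂+J+1=6
(j₁±m₁, j₂±m₂, J±M) = (2,2,2,1,2,1)
P² = 16/45
sum k=1..2:
  [1] −1/1 = -1
  [2] +1/4 = 1/4
S = -3/4
C² = P²·S² = 1/5 ; C = -0.447214

−√(1/5) ≈ -0.447214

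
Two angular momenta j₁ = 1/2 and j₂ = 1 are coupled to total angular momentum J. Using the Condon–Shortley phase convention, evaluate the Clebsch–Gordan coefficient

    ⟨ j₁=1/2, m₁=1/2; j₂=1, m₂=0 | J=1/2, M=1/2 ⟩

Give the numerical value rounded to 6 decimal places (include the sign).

+√(1/3) = +0.577350

j₁+j₂−J=1  J+j₁−j₂=0  J−j₁+j₂=1  j₁+j₂+J+1=3
(j₁±m₁, j₂±m₂, J±M) = (1,0,1,1,1,0)
P² = 1/3
sum k=0..0:
  [0] +1/1 = 1
S = 1
C² = P²·S² = 1/3 ; C = +0.577350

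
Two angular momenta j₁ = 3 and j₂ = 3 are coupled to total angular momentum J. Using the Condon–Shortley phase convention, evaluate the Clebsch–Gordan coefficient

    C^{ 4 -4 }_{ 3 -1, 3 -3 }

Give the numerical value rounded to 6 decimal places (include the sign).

+0.522233

triangle: 2!*4!*4!/11! = 1152/39916800
(j±m)!: 2!*4!*0!*6!*0!*8! = 1393459200
prefactor² = (2J+1)*Δ*N² = 3981312/11
  k=0: +1/(0!*2!*4!*0!*0!*4!) = 1/1152
Σ = 1/1152  ⇒  CG² = 3981312/11*1/1152² = 3/11
CG = +√(3/11) = +0.522233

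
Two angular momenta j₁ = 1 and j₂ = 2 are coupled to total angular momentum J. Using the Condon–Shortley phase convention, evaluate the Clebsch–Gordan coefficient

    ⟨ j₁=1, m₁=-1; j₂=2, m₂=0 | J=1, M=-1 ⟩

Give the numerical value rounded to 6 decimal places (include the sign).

triangle: 2!*0!*2!/5! = 4/120
(j±m)!: 0!*2!*2!*2!*0!*2! = 16
prefactor² = (2J+1)*Δ*N² = 8/5
  k=2: +1/(2!*0!*0!*0!*0!*2!) = 1/4
Σ = 1/4  ⇒  CG² = 8/5*1/4² = 1/10
CG = +√(1/10) = +0.316228

+0.316228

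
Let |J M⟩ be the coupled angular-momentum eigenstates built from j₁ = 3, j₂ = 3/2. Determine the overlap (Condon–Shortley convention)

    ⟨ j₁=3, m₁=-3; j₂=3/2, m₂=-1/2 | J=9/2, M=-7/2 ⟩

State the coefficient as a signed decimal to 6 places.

+√(1/3) ≈ +0.577350

√[10·0!6!3!/10! · 0!6!1!2!1!8!] = √(691200)
  +(−1)^0/∏(0,0,6,1,0,2)! = 1/1440  (running 1/1440)
⟨..|..⟩ = √(691200)·(1/1440) = +0.577350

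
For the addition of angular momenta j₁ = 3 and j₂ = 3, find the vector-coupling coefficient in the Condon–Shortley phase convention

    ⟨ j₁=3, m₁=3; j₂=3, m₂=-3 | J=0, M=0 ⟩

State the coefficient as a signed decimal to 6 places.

j₁+j₂−J=6  J+j₁−j₂=0  J−j₁+j₂=0  j₁+j₂+J+1=7
(j₁±m₁, j₂±m₂, J±M) = (6,0,0,6,0,0)
P² = 518400/7
sum k=0..0:
  [0] +1/720 = 1/720
S = 1/720
C² = P²·S² = 1/7 ; C = +0.377964

+0.377964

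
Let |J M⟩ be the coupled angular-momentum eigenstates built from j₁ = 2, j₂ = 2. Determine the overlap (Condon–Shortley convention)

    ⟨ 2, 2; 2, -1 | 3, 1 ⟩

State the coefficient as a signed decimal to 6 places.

triangle: 1!*3!*3!/8! = 36/40320
(j±m)!: 4!*0!*1!*3!*4!*2! = 6912
prefactor² = (2J+1)*Δ*N² = 216/5
  k=0: +1/(0!*1!*0!*1!*3!*2!) = 1/12
Σ = 1/12  ⇒  CG² = 216/5*1/12² = 3/10
CG = +√(3/10) = +0.547723

+√(3/10) = +0.547723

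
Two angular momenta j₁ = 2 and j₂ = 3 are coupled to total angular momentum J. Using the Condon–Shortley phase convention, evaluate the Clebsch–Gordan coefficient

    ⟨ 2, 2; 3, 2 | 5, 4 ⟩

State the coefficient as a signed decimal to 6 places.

j₁+j₂−J=0  J+j₁−j₂=4  J−j₁+j₂=6  j₁+j₂+J+1=11
(j₁±m₁, j₂±m₂, J±M) = (4,0,5,1,9,1)
P² = 4976640
sum k=0..0:
  [0] +1/2880 = 1/2880
S = 1/2880
C² = P²·S² = 3/5 ; C = +0.774597

+√(3/5) ≈ +0.774597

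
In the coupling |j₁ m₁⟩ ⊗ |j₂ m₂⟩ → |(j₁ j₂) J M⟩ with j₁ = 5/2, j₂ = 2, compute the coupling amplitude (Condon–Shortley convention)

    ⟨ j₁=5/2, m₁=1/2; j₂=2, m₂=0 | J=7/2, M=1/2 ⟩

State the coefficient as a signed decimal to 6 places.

j₁+j₂−J=1  J+j₁−j₂=4  J−j₁+j₂=3  j₁+j₂+J+1=9
(j₁±m₁, j₂±m₂, J±M) = (3,2,2,2,4,3)
P² = 768/35
sum k=0..1:
  [0] +1/8 = 1/8
  [1] −1/12 = -1/12
S = 1/24
C² = P²·S² = 4/105 ; C = +0.195180

+0.195180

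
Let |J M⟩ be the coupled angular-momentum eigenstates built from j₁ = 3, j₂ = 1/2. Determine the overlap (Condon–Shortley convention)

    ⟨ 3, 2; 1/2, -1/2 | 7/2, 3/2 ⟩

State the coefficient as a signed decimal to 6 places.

+0.534522

j₁+j₂−J=0  J+j₁−j₂=6  J−j₁+j₂=1  j₁+j₂+J+1=8
(j₁±m₁, j₂±m₂, J±M) = (5,1,0,1,5,2)
P² = 28800/7
sum k=0..0:
  [0] +1/120 = 1/120
S = 1/120
C² = P²·S² = 2/7 ; C = +0.534522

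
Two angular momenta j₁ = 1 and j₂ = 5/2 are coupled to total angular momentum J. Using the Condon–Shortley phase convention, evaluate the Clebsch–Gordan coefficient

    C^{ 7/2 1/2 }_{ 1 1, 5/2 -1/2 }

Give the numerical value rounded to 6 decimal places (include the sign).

triangle: 0!×2!×5!/8! = 240/40320
(j±m)!: 2!×0!×2!×3!×4!×3! = 3456
prefactor² = (2J+1)×Δ×N² = 1152/7
  k=0: +1/(0!×0!×0!×2!×2!×3!) = 1/24
Σ = 1/24  ⇒  CG² = 1152/7×1/24² = 2/7
CG = +√(2/7) = +0.534522

+0.534522  (= +√(2/7))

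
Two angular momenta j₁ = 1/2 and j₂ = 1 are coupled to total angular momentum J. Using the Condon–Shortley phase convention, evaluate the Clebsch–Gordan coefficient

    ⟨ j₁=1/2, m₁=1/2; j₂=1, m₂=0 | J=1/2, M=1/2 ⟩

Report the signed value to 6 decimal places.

+√(1/3) ≈ +0.577350

√[2·1!0!1!/3! · 1!0!1!1!1!0!] = √(1/3)
  +(−1)^0/∏(0,1,0,1,0,0)! = 1  (running 1)
⟨..|..⟩ = √(1/3)·(1) = +0.577350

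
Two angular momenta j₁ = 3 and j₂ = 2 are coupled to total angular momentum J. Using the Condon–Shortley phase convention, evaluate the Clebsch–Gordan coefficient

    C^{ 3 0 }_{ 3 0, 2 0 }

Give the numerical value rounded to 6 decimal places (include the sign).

-0.516398  (= −√(4/15))

triangle: 2!×4!×2!/9! = 96/362880
(j±m)!: 3!×3!×2!×2!×3!×3! = 5184
prefactor² = (2J+1)×Δ×N² = 48/5
  k=0: +1/(0!×2!×3!×2!×1!×0!) = 1/24
  k=1: −1/(1!×1!×2!×1!×2!×1!) = -1/4
  k=2: +1/(2!×0!×1!×0!×3!×2!) = 1/24
Σ = -1/6  ⇒  CG² = 48/5×(-1/6)² = 4/15
CG = −√(4/15) = -0.516398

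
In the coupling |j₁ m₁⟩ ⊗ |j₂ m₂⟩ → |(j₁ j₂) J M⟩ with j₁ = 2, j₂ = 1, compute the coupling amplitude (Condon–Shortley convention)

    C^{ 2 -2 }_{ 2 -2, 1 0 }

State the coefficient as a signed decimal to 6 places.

−√(2/3) ≈ -0.816497

triangle: 1!*3!*1!/6! = 6/720
(j±m)!: 0!*4!*1!*1!*0!*4! = 576
prefactor² = (2J+1)*Δ*N² = 24
  k=1: −1/(1!*0!*3!*0!*0!*1!) = -1/6
Σ = -1/6  ⇒  CG² = 24*(-1/6)² = 2/3
CG = −√(2/3) = -0.816497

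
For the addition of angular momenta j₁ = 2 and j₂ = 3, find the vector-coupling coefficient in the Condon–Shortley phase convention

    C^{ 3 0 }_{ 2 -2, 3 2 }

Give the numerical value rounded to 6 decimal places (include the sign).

+√(1/3) = +0.577350

j₁+j₂−J=2  J+j₁−j₂=2  J−j₁+j₂=4  j₁+j₂+J+1=9
(j₁±m₁, j₂±m₂, J±M) = (0,4,5,1,3,3)
P² = 192
sum k=2..2:
  [2] +1/24 = 1/24
S = 1/24
C² = P²·S² = 1/3 ; C = +0.577350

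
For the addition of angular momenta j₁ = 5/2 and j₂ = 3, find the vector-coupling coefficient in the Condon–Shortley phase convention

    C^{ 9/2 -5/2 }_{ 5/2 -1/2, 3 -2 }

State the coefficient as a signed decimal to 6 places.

+0.497468

triangle: 1!×4!×5!/11! = 2880/39916800
(j±m)!: 2!×3!×1!×5!×2!×7! = 14515200
prefactor² = (2J+1)×Δ×N² = 115200/11
  k=0: +1/(0!×1!×3!×1!×1!×4!) = 1/144
  k=1: −1/(1!×0!×2!×0!×2!×5!) = -1/480
Σ = 7/1440  ⇒  CG² = 115200/11×7/1440² = 49/198
CG = +√(49/198) = +0.497468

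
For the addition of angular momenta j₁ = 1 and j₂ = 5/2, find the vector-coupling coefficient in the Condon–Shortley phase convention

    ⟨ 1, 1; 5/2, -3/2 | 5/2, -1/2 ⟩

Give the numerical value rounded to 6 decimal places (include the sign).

j₁+j₂−J=1  J+j₁−j₂=1  J−j₁+j₂=4  j₁+j₂+J+1=7
(j₁±m₁, j₂±m₂, J±M) = (2,0,1,4,2,3)
P² = 576/35
sum k=0..0:
  [0] +1/6 = 1/6
S = 1/6
C² = P²·S² = 16/35 ; C = +0.676123

+√(16/35) ≈ +0.676123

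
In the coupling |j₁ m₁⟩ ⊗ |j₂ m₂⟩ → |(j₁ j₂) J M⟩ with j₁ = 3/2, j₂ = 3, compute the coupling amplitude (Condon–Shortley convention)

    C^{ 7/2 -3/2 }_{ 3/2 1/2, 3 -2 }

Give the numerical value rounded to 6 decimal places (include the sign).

+√(3/7) ≈ +0.654654

√[8·1!2!5!/9! · 2!1!1!5!2!5!] = √(6400/21)
  +(−1)^0/∏(0,1,1,1,1,4)! = 1/24  (running 1/24)
  +(−1)^1/∏(1,0,0,0,2,5)! = -1/240  (running 3/80)
⟨..|..⟩ = √(6400/21)·(3/80) = +0.654654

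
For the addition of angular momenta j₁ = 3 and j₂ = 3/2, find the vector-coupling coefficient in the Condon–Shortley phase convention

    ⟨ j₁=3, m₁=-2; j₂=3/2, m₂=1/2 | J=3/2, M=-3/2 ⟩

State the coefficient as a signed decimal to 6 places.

triangle: 3!*3!*0!/7! = 36/5040
(j±m)!: 1!*5!*2!*1!*0!*3! = 1440
prefactor² = (2J+1)*Δ*N² = 288/7
  k=2: +1/(2!*1!*3!*0!*0!*0!) = 1/12
Σ = 1/12  ⇒  CG² = 288/7*1/12² = 2/7
CG = +√(2/7) = +0.534522

+0.534522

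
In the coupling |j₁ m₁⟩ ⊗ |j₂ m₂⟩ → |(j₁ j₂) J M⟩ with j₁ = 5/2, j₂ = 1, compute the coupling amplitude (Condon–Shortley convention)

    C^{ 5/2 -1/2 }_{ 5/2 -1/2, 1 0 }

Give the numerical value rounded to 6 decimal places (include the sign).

√[6·1!4!1!/7! · 2!3!1!1!2!3!] = √(144/35)
  +(−1)^0/∏(0,1,3,1,1,0)! = 1/6  (running 1/6)
  +(−1)^1/∏(1,0,2,0,2,1)! = -1/4  (running -1/12)
⟨..|..⟩ = √(144/35)·(-1/12) = -0.169031

-0.169031  (= −√(1/35))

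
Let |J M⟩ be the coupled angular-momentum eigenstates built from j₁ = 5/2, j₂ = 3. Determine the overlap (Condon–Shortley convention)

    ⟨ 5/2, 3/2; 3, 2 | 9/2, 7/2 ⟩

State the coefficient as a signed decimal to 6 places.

triangle: 1!×4!×5!/11! = 2880/39916800
(j±m)!: 4!×1!×5!×1!×8!×1! = 116121600
prefactor² = (2J+1)×Δ×N² = 921600/11
  k=0: +1/(0!×1!×1!×5!×3!×0!) = 1/720
  k=1: −1/(1!×0!×0!×4!×4!×1!) = -1/576
Σ = -1/2880  ⇒  CG² = 921600/11×(-1/2880)² = 1/99
CG = −√(1/99) = -0.100504

−√(1/99) ≈ -0.100504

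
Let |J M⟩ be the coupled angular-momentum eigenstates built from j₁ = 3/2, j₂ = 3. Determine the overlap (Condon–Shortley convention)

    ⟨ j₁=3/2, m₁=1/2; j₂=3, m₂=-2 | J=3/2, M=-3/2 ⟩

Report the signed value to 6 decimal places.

−√(2/7) ≈ -0.534522

√[4·3!0!3!/7! · 2!1!1!5!0!3!] = √(288/7)
  +(−1)^1/∏(1,2,0,0,0,3)! = -1/12  (running -1/12)
⟨..|..⟩ = √(288/7)·(-1/12) = -0.534522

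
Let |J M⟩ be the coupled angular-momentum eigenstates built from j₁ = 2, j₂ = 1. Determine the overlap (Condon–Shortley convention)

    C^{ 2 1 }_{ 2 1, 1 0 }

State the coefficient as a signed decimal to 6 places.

+0.408248

√[5·1!3!1!/6! · 3!1!1!1!3!1!] = √(3/2)
  +(−1)^0/∏(0,1,1,1,2,0)! = 1/2  (running 1/2)
  +(−1)^1/∏(1,0,0,0,3,1)! = -1/6  (running 1/3)
⟨..|..⟩ = √(3/2)·(1/3) = +0.408248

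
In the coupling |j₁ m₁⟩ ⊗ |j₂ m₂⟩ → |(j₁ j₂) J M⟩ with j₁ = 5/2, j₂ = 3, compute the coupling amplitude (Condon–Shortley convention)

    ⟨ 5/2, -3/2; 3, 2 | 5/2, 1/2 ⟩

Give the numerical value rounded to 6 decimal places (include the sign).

−√(1/14) = -0.267261

j₁+j₂−J=3  J+j₁−j₂=2  J−j₁+j₂=3  j₁+j₂+J+1=9
(j₁±m₁, j₂±m₂, J±M) = (1,4,5,1,3,2)
P² = 288/7
sum k=2..3:
  [2] +1/24 = 1/24
  [3] −1/12 = -1/12
S = -1/24
C² = P²·S² = 1/14 ; C = -0.267261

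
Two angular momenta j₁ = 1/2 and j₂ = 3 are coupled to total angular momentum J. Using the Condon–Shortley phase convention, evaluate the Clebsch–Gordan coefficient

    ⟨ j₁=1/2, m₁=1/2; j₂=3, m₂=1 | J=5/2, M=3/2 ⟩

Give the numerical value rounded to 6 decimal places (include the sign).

+√(2/7) = +0.534522

j₁+j₂−J=1  J+j₁−j₂=0  J−j₁+j₂=5  j₁+j₂+J+1=7
(j₁±m₁, j₂±m₂, J±M) = (1,0,4,2,4,1)
P² = 1152/7
sum k=0..0:
  [0] +1/24 = 1/24
S = 1/24
C² = P²·S² = 2/7 ; C = +0.534522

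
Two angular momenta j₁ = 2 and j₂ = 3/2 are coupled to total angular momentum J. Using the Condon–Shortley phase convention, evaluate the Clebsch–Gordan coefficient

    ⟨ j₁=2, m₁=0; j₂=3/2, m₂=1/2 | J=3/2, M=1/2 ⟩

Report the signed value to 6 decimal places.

−√(1/5) ≈ -0.447214

√[4·2!2!1!/6! · 2!2!2!1!2!1!] = √(16/45)
  +(−1)^1/∏(1,1,1,1,1,0)! = -1  (running -1)
  +(−1)^2/∏(2,0,0,0,2,1)! = 1/4  (running -3/4)
⟨..|..⟩ = √(16/45)·(-3/4) = -0.447214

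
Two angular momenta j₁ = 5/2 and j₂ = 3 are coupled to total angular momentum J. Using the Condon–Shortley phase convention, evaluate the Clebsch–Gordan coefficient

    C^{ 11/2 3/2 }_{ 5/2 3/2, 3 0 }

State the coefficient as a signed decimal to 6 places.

+0.550482  (= +√(10/33))

triangle: 0!·5!·6!/12! = 86400/479001600
(j±m)!: 4!·1!·3!·3!·7!·4! = 104509440
prefactor² = (2J+1)·Δ·N² = 2488320/11
  k=0: +1/(0!·0!·1!·3!·4!·3!) = 1/864
Σ = 1/864  ⇒  CG² = 2488320/11·1/864² = 10/33
CG = +√(10/33) = +0.550482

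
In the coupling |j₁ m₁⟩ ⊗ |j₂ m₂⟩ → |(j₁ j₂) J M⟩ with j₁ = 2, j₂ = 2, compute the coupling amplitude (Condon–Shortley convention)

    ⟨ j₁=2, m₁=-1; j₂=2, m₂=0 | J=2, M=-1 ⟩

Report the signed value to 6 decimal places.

−√(1/14) ≈ -0.267261

√[5·2!2!2!/7! · 1!3!2!2!1!3!] = √(8/7)
  +(−1)^1/∏(1,1,2,1,0,1)! = -1/2  (running -1/2)
  +(−1)^2/∏(2,0,1,0,1,2)! = 1/4  (running -1/4)
⟨..|..⟩ = √(8/7)·(-1/4) = -0.267261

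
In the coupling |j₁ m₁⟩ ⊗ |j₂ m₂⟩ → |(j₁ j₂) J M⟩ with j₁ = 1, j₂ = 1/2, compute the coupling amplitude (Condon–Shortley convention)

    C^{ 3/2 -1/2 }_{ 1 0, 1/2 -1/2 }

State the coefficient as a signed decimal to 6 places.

triangle: 0!·2!·1!/4! = 2/24
(j±m)!: 1!·1!·0!·1!·1!·2! = 2
prefactor² = (2J+1)·Δ·N² = 2/3
  k=0: +1/(0!·0!·1!·0!·1!·1!) = 1
Σ = 1  ⇒  CG² = 2/3·1² = 2/3
CG = +√(2/3) = +0.816497

+√(2/3) = +0.816497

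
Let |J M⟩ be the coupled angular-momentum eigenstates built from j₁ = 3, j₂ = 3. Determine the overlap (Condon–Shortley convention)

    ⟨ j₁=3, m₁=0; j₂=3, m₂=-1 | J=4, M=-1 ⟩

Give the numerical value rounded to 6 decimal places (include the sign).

−√(15/154) ≈ -0.312094

triangle: 2!×4!×4!/11! = 1152/39916800
(j±m)!: 3!×3!×2!×4!×3!×5! = 1244160
prefactor² = (2J+1)×Δ×N² = 124416/385
  k=0: +1/(0!×2!×3!×2!×1!×2!) = 1/48
  k=1: −1/(1!×1!×2!×1!×2!×3!) = -1/24
  k=2: +1/(2!×0!×1!×0!×3!×4!) = 1/288
Σ = -5/288  ⇒  CG² = 124416/385×(-5/288)² = 15/154
CG = −√(15/154) = -0.312094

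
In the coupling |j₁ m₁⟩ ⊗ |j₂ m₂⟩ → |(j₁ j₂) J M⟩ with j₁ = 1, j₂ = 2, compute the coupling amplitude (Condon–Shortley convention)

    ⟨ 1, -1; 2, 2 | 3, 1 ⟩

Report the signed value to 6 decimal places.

√[7·0!2!4!/7! · 0!2!4!0!4!2!] = √(768/5)
  +(−1)^0/∏(0,0,2,4,0,0)! = 1/48  (running 1/48)
⟨..|..⟩ = √(768/5)·(1/48) = +0.258199

+0.258199  (= +√(1/15))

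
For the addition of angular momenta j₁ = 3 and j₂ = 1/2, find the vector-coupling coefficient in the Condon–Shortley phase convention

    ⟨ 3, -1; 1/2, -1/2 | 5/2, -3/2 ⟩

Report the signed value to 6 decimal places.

+0.534522

triangle: 1!·5!·0!/7! = 120/5040
(j±m)!: 2!·4!·0!·1!·1!·4! = 1152
prefactor² = (2J+1)·Δ·N² = 1152/7
  k=0: +1/(0!·1!·4!·0!·1!·0!) = 1/24
Σ = 1/24  ⇒  CG² = 1152/7·1/24² = 2/7
CG = +√(2/7) = +0.534522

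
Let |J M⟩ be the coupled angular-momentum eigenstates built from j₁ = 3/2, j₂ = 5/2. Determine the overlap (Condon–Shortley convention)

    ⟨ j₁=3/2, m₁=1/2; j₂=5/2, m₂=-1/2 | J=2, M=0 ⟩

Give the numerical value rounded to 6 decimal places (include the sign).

-0.267261  (= −√(1/14))

j₁+j₂−J=2  J+j₁−j₂=1  J−j₁+j₂=3  j₁+j₂+J+1=7
(j₁±m₁, j₂±m₂, J±M) = (2,1,2,3,2,2)
P² = 8/7
sum k=0..1:
  [0] +1/4 = 1/4
  [1] −1/2 = -1/2
S = -1/4
C² = P²·S² = 1/14 ; C = -0.267261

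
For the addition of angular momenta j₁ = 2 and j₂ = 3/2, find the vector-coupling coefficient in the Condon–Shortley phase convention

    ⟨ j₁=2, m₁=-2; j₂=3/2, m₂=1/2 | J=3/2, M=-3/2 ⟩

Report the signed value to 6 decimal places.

+√(2/5) = +0.632456

j₁+j₂−J=2  J+j₁−j₂=2  J−j₁+j₂=1  j₁+j₂+J+1=6
(j₁±m₁, j₂±m₂, J±M) = (0,4,2,1,0,3)
P² = 32/5
sum k=2..2:
  [2] +1/4 = 1/4
S = 1/4
C² = P²·S² = 2/5 ; C = +0.632456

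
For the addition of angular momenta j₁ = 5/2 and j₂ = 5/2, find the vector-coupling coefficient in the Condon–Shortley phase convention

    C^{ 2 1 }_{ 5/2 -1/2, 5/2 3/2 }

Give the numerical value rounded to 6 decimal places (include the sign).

triangle: 3!×2!×2!/8! = 24/40320
(j±m)!: 2!×3!×4!×1!×3!×1! = 1728
prefactor² = (2J+1)×Δ×N² = 36/7
  k=2: +1/(2!×1!×1!×2!×1!×0!) = 1/4
  k=3: −1/(3!×0!×0!×1!×2!×1!) = -1/12
Σ = 1/6  ⇒  CG² = 36/7×1/6² = 1/7
CG = +√(1/7) = +0.377964

+0.377964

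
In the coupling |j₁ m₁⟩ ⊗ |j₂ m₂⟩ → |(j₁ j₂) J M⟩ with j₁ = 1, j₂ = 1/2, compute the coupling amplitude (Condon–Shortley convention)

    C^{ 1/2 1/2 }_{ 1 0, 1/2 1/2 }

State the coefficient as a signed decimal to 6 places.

-0.577350  (= −√(1/3))

√[2·1!1!0!/3! · 1!1!1!0!1!0!] = √(1/3)
  +(−1)^1/∏(1,0,0,0,1,0)! = -1  (running -1)
⟨..|..⟩ = √(1/3)·(-1) = -0.577350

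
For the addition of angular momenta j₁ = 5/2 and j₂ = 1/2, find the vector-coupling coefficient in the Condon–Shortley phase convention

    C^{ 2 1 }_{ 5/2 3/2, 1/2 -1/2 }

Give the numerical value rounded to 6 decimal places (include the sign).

+0.816497

√[5·1!4!0!/6! · 4!1!0!1!3!1!] = √(24)
  +(−1)^0/∏(0,1,1,0,3,0)! = 1/6  (running 1/6)
⟨..|..⟩ = √(24)·(1/6) = +0.816497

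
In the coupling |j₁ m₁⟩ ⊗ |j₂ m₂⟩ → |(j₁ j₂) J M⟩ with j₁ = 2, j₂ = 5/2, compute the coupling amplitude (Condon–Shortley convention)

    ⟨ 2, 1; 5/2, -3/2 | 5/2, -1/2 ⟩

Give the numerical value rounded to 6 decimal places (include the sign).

+√(6/35) = +0.414039

triangle: 2!*2!*3!/8! = 24/40320
(j±m)!: 3!*1!*1!*4!*2!*3! = 1728
prefactor² = (2J+1)*Δ*N² = 216/35
  k=0: +1/(0!*2!*1!*1!*1!*2!) = 1/4
  k=1: −1/(1!*1!*0!*0!*2!*3!) = -1/12
Σ = 1/6  ⇒  CG² = 216/35*1/6² = 6/35
CG = +√(6/35) = +0.414039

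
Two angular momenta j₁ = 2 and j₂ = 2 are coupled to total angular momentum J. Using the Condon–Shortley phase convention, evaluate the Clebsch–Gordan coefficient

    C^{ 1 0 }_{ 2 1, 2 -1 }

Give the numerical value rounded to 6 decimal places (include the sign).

√[3·3!1!1!/6! · 3!1!1!3!1!1!] = √(9/10)
  +(−1)^0/∏(0,3,1,1,0,0)! = 1/6  (running 1/6)
  +(−1)^1/∏(1,2,0,0,1,1)! = -1/2  (running -1/3)
⟨..|..⟩ = √(9/10)·(-1/3) = -0.316228

-0.316228  (= −√(1/10))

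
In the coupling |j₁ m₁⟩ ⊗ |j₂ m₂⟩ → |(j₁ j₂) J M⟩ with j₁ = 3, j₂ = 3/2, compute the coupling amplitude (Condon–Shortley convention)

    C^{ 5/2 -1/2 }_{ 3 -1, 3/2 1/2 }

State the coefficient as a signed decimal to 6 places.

−√(1/70) ≈ -0.119523

√[6·2!4!1!/8! · 2!4!2!1!2!3!] = √(288/35)
  +(−1)^1/∏(1,1,3,1,1,0)! = -1/6  (running -1/6)
  +(−1)^2/∏(2,0,2,0,2,1)! = 1/8  (running -1/24)
⟨..|..⟩ = √(288/35)·(-1/24) = -0.119523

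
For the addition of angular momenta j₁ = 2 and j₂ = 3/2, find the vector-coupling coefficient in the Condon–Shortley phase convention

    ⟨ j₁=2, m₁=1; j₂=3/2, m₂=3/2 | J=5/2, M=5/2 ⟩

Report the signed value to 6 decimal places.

j₁+j₂−J=1  J+j₁−j₂=3  J−j₁+j₂=2  j₁+j₂+J+1=7
(j₁±m₁, j₂±m₂, J±M) = (3,1,3,0,5,0)
P² = 432/7
sum k=1..1:
  [1] −1/12 = -1/12
S = -1/12
C² = P²·S² = 3/7 ; C = -0.654654

-0.654654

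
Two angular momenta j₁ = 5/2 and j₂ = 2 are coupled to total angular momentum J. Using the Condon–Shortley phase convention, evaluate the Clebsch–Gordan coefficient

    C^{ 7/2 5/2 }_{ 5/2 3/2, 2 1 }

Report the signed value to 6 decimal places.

+0.125988

√[8·1!4!3!/9! · 4!1!3!1!6!1!] = √(2304/7)
  +(−1)^0/∏(0,1,1,3,3,0)! = 1/36  (running 1/36)
  +(−1)^1/∏(1,0,0,2,4,1)! = -1/48  (running 1/144)
⟨..|..⟩ = √(2304/7)·(1/144) = +0.125988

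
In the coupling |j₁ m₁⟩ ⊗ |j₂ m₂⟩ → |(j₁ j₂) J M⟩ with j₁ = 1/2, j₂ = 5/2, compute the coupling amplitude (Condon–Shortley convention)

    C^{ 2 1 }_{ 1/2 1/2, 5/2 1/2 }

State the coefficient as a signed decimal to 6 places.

triangle: 1!×0!×4!/6! = 24/720
(j±m)!: 1!×0!×3!×2!×3!×1! = 72
prefactor² = (2J+1)×Δ×N² = 12
  k=0: +1/(0!×1!×0!×3!×0!×1!) = 1/6
Σ = 1/6  ⇒  CG² = 12×1/6² = 1/3
CG = +√(1/3) = +0.577350

+√(1/3) = +0.577350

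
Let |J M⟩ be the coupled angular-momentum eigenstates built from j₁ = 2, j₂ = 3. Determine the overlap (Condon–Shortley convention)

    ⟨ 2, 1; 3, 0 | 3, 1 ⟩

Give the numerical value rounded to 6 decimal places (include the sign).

triangle: 2!×2!×4!/9! = 96/362880
(j±m)!: 3!×1!×3!×3!×4!×2! = 10368
prefactor² = (2J+1)×Δ×N² = 96/5
  k=0: +1/(0!×2!×1!×3!×1!×1!) = 1/12
  k=1: −1/(1!×1!×0!×2!×2!×2!) = -1/8
Σ = -1/24  ⇒  CG² = 96/5×(-1/24)² = 1/30
CG = −√(1/30) = -0.182574

-0.182574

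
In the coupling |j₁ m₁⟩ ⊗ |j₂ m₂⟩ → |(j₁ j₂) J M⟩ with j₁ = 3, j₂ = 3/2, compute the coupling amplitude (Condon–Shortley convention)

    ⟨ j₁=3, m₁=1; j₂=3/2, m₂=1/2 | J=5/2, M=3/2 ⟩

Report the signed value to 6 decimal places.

j₁+j₂−J=2  J+j₁−j₂=4  J−j₁+j₂=1  j₁+j₂+J+1=8
(j₁±m₁, j₂±m₂, J±M) = (4,2,2,1,4,1)
P² = 576/35
sum k=1..2:
  [1] −1/6 = -1/6
  [2] +1/48 = 1/48
S = -7/48
C² = P²·S² = 7/20 ; C = -0.591608

−√(7/20) ≈ -0.591608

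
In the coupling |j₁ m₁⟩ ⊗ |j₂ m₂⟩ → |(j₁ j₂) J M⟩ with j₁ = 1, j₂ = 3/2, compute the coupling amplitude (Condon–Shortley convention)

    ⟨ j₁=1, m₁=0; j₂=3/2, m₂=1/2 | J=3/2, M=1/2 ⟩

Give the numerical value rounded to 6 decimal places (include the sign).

−√(1/15) = -0.258199

√[4·1!1!2!/5! · 1!1!2!1!2!1!] = √(4/15)
  +(−1)^0/∏(0,1,1,2,0,0)! = 1/2  (running 1/2)
  +(−1)^1/∏(1,0,0,1,1,1)! = -1  (running -1/2)
⟨..|..⟩ = √(4/15)·(-1/2) = -0.258199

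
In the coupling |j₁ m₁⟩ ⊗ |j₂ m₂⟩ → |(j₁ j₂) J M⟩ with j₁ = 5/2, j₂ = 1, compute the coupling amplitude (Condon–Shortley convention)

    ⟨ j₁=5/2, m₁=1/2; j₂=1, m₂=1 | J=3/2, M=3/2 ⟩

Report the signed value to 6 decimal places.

+√(1/15) = +0.258199

√[4·2!3!0!/6! · 3!2!2!0!3!0!] = √(48/5)
  +(−1)^2/∏(2,0,0,0,3,0)! = 1/12  (running 1/12)
⟨..|..⟩ = √(48/5)·(1/12) = +0.258199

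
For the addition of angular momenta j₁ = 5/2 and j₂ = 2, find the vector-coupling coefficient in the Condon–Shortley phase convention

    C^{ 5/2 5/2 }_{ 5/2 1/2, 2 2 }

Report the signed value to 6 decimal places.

+√(3/14) = +0.462910

triangle: 2!·3!·2!/8! = 24/40320
(j±m)!: 3!·2!·4!·0!·5!·0! = 34560
prefactor² = (2J+1)·Δ·N² = 864/7
  k=2: +1/(2!·0!·0!·2!·3!·0!) = 1/24
Σ = 1/24  ⇒  CG² = 864/7·1/24² = 3/14
CG = +√(3/14) = +0.462910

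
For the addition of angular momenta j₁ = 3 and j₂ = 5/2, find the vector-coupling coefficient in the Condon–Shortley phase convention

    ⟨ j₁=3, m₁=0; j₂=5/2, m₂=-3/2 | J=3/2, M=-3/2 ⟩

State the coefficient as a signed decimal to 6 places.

j₁+j₂−J=4  J+j₁−j₂=2  J−j₁+j₂=1  j₁+j₂+J+1=8
(j₁±m₁, j₂±m₂, J±M) = (3,3,1,4,0,3)
P² = 864/35
sum k=1..1:
  [1] −1/12 = -1/12
S = -1/12
C² = P²·S² = 6/35 ; C = -0.414039

-0.414039  (= −√(6/35))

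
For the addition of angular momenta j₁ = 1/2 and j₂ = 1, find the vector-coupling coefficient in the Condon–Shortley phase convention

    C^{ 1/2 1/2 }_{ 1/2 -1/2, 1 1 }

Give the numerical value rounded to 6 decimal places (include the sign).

triangle: 1!*0!*1!/3! = 1/6
(j±m)!: 0!*1!*2!*0!*1!*0! = 2
prefactor² = (2J+1)*Δ*N² = 2/3
  k=1: −1/(1!*0!*0!*1!*0!*0!) = -1
Σ = -1  ⇒  CG² = 2/3*(-1)² = 2/3
CG = −√(2/3) = -0.816497

-0.816497  (= −√(2/3))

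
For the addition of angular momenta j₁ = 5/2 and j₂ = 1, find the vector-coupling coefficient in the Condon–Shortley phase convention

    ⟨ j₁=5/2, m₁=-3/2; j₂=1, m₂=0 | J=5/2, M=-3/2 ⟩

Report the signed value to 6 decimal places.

√[6·1!4!1!/7! · 1!4!1!1!1!4!] = √(576/35)
  +(−1)^0/∏(0,1,4,1,0,0)! = 1/24  (running 1/24)
  +(−1)^1/∏(1,0,3,0,1,1)! = -1/6  (running -1/8)
⟨..|..⟩ = √(576/35)·(-1/8) = -0.507093

-0.507093  (= −√(9/35))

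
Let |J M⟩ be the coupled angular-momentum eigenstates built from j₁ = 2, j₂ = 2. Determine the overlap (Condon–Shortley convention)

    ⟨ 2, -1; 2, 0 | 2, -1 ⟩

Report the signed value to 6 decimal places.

√[5·2!2!2!/7! · 1!3!2!2!1!3!] = √(8/7)
  +(−1)^1/∏(1,1,2,1,0,1)! = -1/2  (running -1/2)
  +(−1)^2/∏(2,0,1,0,1,2)! = 1/4  (running -1/4)
⟨..|..⟩ = √(8/7)·(-1/4) = -0.267261

-0.267261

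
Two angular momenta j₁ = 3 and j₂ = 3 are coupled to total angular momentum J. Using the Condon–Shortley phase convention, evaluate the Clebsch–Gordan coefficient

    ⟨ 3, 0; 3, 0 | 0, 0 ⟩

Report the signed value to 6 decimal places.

−√(1/7) = -0.377964

triangle: 6!×0!×0!/7! = 720/5040
(j±m)!: 3!×3!×3!×3!×0!×0! = 1296
prefactor² = (2J+1)×Δ×N² = 1296/7
  k=3: −1/(3!×3!×0!×0!×0!×0!) = -1/36
Σ = -1/36  ⇒  CG² = 1296/7×(-1/36)² = 1/7
CG = −√(1/7) = -0.377964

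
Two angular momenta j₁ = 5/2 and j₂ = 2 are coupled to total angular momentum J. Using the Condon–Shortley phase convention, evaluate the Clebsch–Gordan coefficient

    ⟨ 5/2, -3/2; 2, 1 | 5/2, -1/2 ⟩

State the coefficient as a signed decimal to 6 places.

+0.414039

√[6·2!3!2!/8! · 1!4!3!1!2!3!] = √(216/35)
  +(−1)^1/∏(1,1,3,2,0,0)! = -1/12  (running -1/12)
  +(−1)^2/∏(2,0,2,1,1,1)! = 1/4  (running 1/6)
⟨..|..⟩ = √(216/35)·(1/6) = +0.414039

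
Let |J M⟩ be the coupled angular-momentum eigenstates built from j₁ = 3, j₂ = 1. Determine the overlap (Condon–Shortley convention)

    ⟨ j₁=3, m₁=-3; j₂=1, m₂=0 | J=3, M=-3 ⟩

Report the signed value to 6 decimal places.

triangle: 1!×5!×1!/8! = 120/40320
(j±m)!: 0!×6!×1!×1!×0!×6! = 518400
prefactor² = (2J+1)×Δ×N² = 10800
  k=1: −1/(1!×0!×5!×0!×0!×1!) = -1/120
Σ = -1/120  ⇒  CG² = 10800×(-1/120)² = 3/4
CG = −√(3/4) = -0.866025

-0.866025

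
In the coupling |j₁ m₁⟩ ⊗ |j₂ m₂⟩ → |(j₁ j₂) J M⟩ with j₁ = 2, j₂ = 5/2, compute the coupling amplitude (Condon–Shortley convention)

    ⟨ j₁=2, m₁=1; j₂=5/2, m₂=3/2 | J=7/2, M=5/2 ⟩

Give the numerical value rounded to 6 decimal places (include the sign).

-0.125988  (= −√(1/63))

√[8·1!3!4!/9! · 3!1!4!1!6!1!] = √(2304/7)
  +(−1)^0/∏(0,1,1,4,2,0)! = 1/48  (running 1/48)
  +(−1)^1/∏(1,0,0,3,3,1)! = -1/36  (running -1/144)
⟨..|..⟩ = √(2304/7)·(-1/144) = -0.125988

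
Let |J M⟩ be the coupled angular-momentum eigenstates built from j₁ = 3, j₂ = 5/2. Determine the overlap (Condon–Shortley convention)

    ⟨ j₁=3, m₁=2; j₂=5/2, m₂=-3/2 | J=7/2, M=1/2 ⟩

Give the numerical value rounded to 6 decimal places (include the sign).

+√(20/63) ≈ +0.563436

j₁+j₂−J=2  J+j₁−j₂=4  J−j₁+j₂=3  j₁+j₂+J+1=10
(j₁±m₁, j₂±m₂, J±M) = (5,1,1,4,4,3)
P² = 9216/35
sum k=0..1:
  [0] +1/24 = 1/24
  [1] −1/144 = -1/144
S = 5/144
C² = P²·S² = 20/63 ; C = +0.563436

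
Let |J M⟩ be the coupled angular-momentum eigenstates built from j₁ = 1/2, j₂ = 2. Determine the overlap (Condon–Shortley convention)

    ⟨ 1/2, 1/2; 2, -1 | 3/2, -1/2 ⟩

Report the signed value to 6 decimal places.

triangle: 1!*0!*3!/5! = 6/120
(j±m)!: 1!*0!*1!*3!*1!*2! = 12
prefactor² = (2J+1)*Δ*N² = 12/5
  k=0: +1/(0!*1!*0!*1!*0!*2!) = 1/2
Σ = 1/2  ⇒  CG² = 12/5*1/2² = 3/5
CG = +√(3/5) = +0.774597

+0.774597  (= +√(3/5))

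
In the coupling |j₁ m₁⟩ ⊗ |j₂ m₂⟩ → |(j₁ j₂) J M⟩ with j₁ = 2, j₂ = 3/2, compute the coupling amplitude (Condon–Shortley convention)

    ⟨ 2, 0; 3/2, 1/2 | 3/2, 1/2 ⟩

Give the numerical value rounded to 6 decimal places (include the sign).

j₁+j₂−J=2  J+j₁−j₂=2  J−j₁+j₂=1  j₁+j₂+J+1=6
(j₁±m₁, j₂±m₂, J±M) = (2,2,2,1,2,1)
P² = 16/45
sum k=1..2:
  [1] −1/1 = -1
  [2] +1/4 = 1/4
S = -3/4
C² = P²·S² = 1/5 ; C = -0.447214

−√(1/5) ≈ -0.447214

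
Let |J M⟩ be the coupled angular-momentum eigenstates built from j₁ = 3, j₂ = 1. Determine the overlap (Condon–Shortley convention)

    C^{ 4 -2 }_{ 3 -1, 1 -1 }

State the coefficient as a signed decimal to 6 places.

j₁+j₂−J=0  J+j₁−j₂=6  J−j₁+j₂=2  j₁+j₂+J+1=9
(j₁±m₁, j₂±m₂, J±M) = (2,4,0,2,2,6)
P² = 34560/7
sum k=0..0:
  [0] +1/96 = 1/96
S = 1/96
C² = P²·S² = 15/28 ; C = +0.731925

+√(15/28) = +0.731925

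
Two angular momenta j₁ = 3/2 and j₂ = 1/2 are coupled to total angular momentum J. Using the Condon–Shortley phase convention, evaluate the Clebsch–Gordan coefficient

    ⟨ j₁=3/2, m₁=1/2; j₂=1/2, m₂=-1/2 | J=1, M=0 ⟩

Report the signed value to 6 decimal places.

+√(1/2) ≈ +0.707107

√[3·1!2!0!/4! · 2!1!0!1!1!1!] = √(1/2)
  +(−1)^0/∏(0,1,1,0,1,0)! = 1  (running 1)
⟨..|..⟩ = √(1/2)·(1) = +0.707107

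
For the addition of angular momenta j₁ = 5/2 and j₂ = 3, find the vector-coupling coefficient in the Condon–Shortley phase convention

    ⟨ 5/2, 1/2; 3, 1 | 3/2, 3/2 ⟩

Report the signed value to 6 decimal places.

+√(9/35) = +0.507093

√[4·4!1!2!/8! · 3!2!4!2!3!0!] = √(576/35)
  +(−1)^2/∏(2,2,0,2,1,0)! = 1/8  (running 1/8)
⟨..|..⟩ = √(576/35)·(1/8) = +0.507093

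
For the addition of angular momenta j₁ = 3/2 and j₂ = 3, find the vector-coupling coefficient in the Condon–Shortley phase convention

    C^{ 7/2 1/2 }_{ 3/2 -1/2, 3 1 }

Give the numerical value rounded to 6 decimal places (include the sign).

j₁+j₂−J=1  J+j₁−j₂=2  J−j₁+j₂=5  j₁+j₂+J+1=9
(j₁±m₁, j₂±m₂, J±M) = (1,2,4,2,4,3)
P² = 512/7
sum k=0..1:
  [0] +1/48 = 1/48
  [1] −1/12 = -1/12
S = -1/16
C² = P²·S² = 2/7 ; C = -0.534522

−√(2/7) = -0.534522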